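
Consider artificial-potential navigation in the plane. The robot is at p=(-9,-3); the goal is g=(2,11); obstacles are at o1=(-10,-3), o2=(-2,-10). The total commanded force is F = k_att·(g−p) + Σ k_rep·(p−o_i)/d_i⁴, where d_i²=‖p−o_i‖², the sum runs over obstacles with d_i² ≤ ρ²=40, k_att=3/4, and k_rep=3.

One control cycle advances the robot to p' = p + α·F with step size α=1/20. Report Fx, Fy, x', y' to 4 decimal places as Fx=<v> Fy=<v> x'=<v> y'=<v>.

F_att = 3/4·(g−p) = 3/4·(11,14) = (8.2500,10.5000)
o1: d²=1 ≤ ρ²=40; F_rep = 3·(1,0)/1² = (3.0000,0.0000)
o2: d²=98 > ρ²=40 → inactive
F = F_att + ΣF_rep = (11.2500,10.5000)
p' = p + 1/20·F = (-8.4375,-2.4750)

Fx=11.2500 Fy=10.5000 x'=-8.4375 y'=-2.4750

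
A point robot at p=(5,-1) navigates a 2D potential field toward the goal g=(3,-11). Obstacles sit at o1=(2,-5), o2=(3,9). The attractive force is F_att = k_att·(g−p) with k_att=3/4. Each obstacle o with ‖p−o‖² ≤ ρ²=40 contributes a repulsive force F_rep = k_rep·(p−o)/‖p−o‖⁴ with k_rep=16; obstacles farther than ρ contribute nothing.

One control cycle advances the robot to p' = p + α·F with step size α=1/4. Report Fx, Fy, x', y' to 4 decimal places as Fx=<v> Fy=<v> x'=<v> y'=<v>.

F_att = 3/4·(g−p) = 3/4·(-2,-10) = (-1.5000,-7.5000)
o1: d²=25 ≤ ρ²=40; F_rep = 16·(3,4)/25² = (0.0768,0.1024)
o2: d²=104 > ρ²=40 → inactive
F = F_att + ΣF_rep = (-1.4232,-7.3976)
p' = p + 1/4·F = (4.6442,-2.8494)

Fx=-1.4232 Fy=-7.3976 x'=4.6442 y'=-2.8494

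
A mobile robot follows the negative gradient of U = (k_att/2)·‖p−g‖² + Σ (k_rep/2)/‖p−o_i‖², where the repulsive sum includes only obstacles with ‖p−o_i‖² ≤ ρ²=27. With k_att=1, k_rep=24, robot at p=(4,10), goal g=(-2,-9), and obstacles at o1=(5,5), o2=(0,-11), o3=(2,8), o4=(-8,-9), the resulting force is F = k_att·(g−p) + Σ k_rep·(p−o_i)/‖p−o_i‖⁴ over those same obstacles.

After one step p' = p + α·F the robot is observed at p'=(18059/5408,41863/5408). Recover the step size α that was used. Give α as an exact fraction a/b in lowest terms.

F_att = 1·(g−p) = 1·(-6,-19) = (-6.0000,-19.0000)
o1: d²=26 ≤ ρ²=27; F_rep = 24·(-1,5)/26² = (-0.0355,0.1775)
o2: d²=457 > ρ²=27 → inactive
o3: d²=8 ≤ ρ²=27; F_rep = 24·(2,2)/8² = (0.7500,0.7500)
o4: d²=505 > ρ²=27 → inactive
F = F_att + ΣF_rep = (-5.2855,-18.0725)
Δp = p'−p = (-0.6607,-2.2591); α = Δx/Fx = (-3573/5408) / (-3573/676) = 1/8
check: Δy/Fy = (-12217/5408) / (-12217/676) = 1/8 ✓

α = 1/8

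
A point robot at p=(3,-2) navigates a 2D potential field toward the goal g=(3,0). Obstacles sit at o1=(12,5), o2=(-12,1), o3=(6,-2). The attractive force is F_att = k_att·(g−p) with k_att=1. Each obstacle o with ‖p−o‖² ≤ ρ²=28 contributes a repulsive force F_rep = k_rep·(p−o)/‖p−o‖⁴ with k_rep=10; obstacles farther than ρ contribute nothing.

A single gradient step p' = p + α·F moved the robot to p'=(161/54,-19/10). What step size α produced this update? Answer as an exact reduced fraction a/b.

F_att = 1·(g−p) = 1·(0,2) = (0.0000,2.0000)
o1: d²=130 > ρ²=28 → inactive
o2: d²=234 > ρ²=28 → inactive
o3: d²=9 ≤ ρ²=28; F_rep = 10·(-3,0)/9² = (-0.3704,0.0000)
F = F_att + ΣF_rep = (-0.3704,2.0000)
Δp = p'−p = (-0.0185,0.1000); α = Δx/Fx = (-1/54) / (-10/27) = 1/20
check: Δy/Fy = (1/10) / (2) = 1/20 ✓

α = 1/20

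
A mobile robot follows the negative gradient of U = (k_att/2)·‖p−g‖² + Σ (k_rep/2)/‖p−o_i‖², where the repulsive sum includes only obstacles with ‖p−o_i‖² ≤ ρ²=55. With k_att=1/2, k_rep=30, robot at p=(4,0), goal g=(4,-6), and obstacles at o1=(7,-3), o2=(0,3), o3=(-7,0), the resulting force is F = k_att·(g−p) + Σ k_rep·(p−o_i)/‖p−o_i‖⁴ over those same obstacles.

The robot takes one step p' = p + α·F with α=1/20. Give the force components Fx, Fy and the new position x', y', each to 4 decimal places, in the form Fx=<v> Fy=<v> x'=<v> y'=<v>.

F_att = 1/2·(g−p) = 1/2·(0,-6) = (0.0000,-3.0000)
o1: d²=18 ≤ ρ²=55; F_rep = 30·(-3,3)/18² = (-0.2778,0.2778)
o2: d²=25 ≤ ρ²=55; F_rep = 30·(4,-3)/25² = (0.1920,-0.1440)
o3: d²=121 > ρ²=55 → inactive
F = F_att + ΣF_rep = (-0.0858,-2.8662)
p' = p + 1/20·F = (3.9957,-0.1433)

Fx=-0.0858 Fy=-2.8662 x'=3.9957 y'=-0.1433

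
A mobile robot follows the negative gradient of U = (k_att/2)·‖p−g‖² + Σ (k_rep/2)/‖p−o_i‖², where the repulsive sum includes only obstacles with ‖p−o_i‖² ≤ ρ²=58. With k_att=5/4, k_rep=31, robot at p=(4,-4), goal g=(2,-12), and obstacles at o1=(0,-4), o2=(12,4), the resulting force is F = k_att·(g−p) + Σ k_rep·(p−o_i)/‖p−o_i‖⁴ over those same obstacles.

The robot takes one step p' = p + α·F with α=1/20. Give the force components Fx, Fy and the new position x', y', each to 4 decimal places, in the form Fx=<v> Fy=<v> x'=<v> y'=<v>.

Fx=-2.0156 Fy=-10.0000 x'=3.8992 y'=-4.5000

F_att = 5/4·(g−p) = 5/4·(-2,-8) = (-2.5000,-10.0000)
o1: d²=16 ≤ ρ²=58; F_rep = 31·(4,0)/16² = (0.4844,0.0000)
o2: d²=128 > ρ²=58 → inactive
F = F_att + ΣF_rep = (-2.0156,-10.0000)
p' = p + 1/20·F = (3.8992,-4.5000)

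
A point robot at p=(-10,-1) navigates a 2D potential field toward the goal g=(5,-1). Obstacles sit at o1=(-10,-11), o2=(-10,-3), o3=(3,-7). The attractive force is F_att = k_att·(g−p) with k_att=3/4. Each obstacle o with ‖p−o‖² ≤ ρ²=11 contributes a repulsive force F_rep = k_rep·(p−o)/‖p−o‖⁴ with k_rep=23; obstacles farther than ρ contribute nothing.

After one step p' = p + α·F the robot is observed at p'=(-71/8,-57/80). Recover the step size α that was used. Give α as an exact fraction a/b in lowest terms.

F_att = 3/4·(g−p) = 3/4·(15,0) = (11.2500,0.0000)
o1: d²=100 > ρ²=11 → inactive
o2: d²=4 ≤ ρ²=11; F_rep = 23·(0,2)/4² = (0.0000,2.8750)
o3: d²=205 > ρ²=11 → inactive
F = F_att + ΣF_rep = (11.2500,2.8750)
Δp = p'−p = (1.1250,0.2875); α = Δx/Fx = (9/8) / (45/4) = 1/10
check: Δy/Fy = (23/80) / (23/8) = 1/10 ✓

α = 1/10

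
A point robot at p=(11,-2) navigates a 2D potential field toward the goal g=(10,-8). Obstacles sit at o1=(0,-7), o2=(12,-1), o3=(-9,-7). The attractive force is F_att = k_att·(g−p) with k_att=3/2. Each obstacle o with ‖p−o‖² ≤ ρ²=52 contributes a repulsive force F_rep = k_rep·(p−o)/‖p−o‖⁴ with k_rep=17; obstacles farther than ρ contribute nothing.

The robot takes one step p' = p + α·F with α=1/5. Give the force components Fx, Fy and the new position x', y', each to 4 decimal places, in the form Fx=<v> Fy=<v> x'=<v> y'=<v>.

F_att = 3/2·(g−p) = 3/2·(-1,-6) = (-1.5000,-9.0000)
o1: d²=146 > ρ²=52 → inactive
o2: d²=2 ≤ ρ²=52; F_rep = 17·(-1,-1)/2² = (-4.2500,-4.2500)
o3: d²=425 > ρ²=52 → inactive
F = F_att + ΣF_rep = (-5.7500,-13.2500)
p' = p + 1/5·F = (9.8500,-4.6500)

Fx=-5.7500 Fy=-13.2500 x'=9.8500 y'=-4.6500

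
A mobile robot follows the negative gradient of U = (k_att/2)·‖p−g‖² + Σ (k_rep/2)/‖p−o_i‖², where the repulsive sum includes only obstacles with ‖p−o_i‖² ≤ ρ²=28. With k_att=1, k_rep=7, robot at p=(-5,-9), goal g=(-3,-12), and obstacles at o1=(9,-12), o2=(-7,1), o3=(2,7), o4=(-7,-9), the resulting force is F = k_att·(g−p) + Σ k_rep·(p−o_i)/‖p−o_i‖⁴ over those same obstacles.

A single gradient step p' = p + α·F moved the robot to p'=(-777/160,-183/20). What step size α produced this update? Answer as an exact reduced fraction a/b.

F_att = 1·(g−p) = 1·(2,-3) = (2.0000,-3.0000)
o1: d²=205 > ρ²=28 → inactive
o2: d²=104 > ρ²=28 → inactive
o3: d²=305 > ρ²=28 → inactive
o4: d²=4 ≤ ρ²=28; F_rep = 7·(2,0)/4² = (0.8750,0.0000)
F = F_att + ΣF_rep = (2.8750,-3.0000)
Δp = p'−p = (0.1437,-0.1500); α = Δx/Fx = (23/160) / (23/8) = 1/20
check: Δy/Fy = (-3/20) / (-3) = 1/20 ✓

α = 1/20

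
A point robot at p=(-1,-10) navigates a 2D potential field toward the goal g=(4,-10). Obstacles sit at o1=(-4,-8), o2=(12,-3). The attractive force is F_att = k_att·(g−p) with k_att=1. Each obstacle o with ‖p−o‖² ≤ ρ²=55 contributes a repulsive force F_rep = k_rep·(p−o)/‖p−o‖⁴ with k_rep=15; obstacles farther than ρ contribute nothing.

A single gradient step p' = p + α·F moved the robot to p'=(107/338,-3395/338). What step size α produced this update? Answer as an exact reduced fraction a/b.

F_att = 1·(g−p) = 1·(5,0) = (5.0000,0.0000)
o1: d²=13 ≤ ρ²=55; F_rep = 15·(3,-2)/13² = (0.2663,-0.1775)
o2: d²=218 > ρ²=55 → inactive
F = F_att + ΣF_rep = (5.2663,-0.1775)
Δp = p'−p = (1.3166,-0.0444); α = Δx/Fx = (445/338) / (890/169) = 1/4
check: Δy/Fy = (-15/338) / (-30/169) = 1/4 ✓

α = 1/4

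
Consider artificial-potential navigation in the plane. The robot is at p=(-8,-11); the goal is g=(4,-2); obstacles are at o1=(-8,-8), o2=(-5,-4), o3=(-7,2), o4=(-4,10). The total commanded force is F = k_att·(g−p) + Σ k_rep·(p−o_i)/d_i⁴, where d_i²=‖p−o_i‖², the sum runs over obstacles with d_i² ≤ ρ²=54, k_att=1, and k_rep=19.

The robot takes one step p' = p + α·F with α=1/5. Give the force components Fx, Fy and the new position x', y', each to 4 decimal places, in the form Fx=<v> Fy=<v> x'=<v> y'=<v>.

Fx=12.0000 Fy=8.2963 x'=-5.6000 y'=-9.3407

F_att = 1·(g−p) = 1·(12,9) = (12.0000,9.0000)
o1: d²=9 ≤ ρ²=54; F_rep = 19·(0,-3)/9² = (0.0000,-0.7037)
o2: d²=58 > ρ²=54 → inactive
o3: d²=170 > ρ²=54 → inactive
o4: d²=457 > ρ²=54 → inactive
F = F_att + ΣF_rep = (12.0000,8.2963)
p' = p + 1/5·F = (-5.6000,-9.3407)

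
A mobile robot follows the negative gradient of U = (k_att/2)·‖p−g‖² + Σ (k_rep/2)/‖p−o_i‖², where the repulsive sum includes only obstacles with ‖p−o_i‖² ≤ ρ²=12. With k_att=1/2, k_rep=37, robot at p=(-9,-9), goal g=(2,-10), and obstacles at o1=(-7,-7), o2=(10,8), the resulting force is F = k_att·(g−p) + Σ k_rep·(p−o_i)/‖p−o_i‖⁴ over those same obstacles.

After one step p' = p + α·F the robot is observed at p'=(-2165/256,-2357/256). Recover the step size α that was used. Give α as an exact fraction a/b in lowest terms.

F_att = 1/2·(g−p) = 1/2·(11,-1) = (5.5000,-0.5000)
o1: d²=8 ≤ ρ²=12; F_rep = 37·(-2,-2)/8² = (-1.1562,-1.1562)
o2: d²=650 > ρ²=12 → inactive
F = F_att + ΣF_rep = (4.3438,-1.6562)
Δp = p'−p = (0.5430,-0.2070); α = Δx/Fx = (139/256) / (139/32) = 1/8
check: Δy/Fy = (-53/256) / (-53/32) = 1/8 ✓

α = 1/8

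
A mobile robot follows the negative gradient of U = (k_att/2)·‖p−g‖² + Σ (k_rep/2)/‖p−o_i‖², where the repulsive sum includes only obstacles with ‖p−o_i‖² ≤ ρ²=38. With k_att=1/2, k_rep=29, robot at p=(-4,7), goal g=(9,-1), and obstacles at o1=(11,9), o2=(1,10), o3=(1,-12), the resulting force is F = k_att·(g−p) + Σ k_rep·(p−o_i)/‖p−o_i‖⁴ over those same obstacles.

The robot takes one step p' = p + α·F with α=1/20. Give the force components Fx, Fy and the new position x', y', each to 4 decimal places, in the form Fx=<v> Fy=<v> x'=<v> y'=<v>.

Fx=6.3746 Fy=-4.0753 x'=-3.6813 y'=6.7962

F_att = 1/2·(g−p) = 1/2·(13,-8) = (6.5000,-4.0000)
o1: d²=229 > ρ²=38 → inactive
o2: d²=34 ≤ ρ²=38; F_rep = 29·(-5,-3)/34² = (-0.1254,-0.0753)
o3: d²=386 > ρ²=38 → inactive
F = F_att + ΣF_rep = (6.3746,-4.0753)
p' = p + 1/20·F = (-3.6813,6.7962)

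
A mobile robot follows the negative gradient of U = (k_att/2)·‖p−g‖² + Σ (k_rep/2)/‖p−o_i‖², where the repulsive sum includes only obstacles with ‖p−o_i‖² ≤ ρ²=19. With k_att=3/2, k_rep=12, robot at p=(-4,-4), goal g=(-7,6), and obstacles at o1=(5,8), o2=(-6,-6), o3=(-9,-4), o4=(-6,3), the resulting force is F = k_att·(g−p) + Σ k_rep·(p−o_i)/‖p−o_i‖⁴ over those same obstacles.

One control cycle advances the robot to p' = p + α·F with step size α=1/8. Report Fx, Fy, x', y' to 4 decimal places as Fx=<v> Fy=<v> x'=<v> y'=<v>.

F_att = 3/2·(g−p) = 3/2·(-3,10) = (-4.5000,15.0000)
o1: d²=225 > ρ²=19 → inactive
o2: d²=8 ≤ ρ²=19; F_rep = 12·(2,2)/8² = (0.3750,0.3750)
o3: d²=25 > ρ²=19 → inactive
o4: d²=53 > ρ²=19 → inactive
F = F_att + ΣF_rep = (-4.1250,15.3750)
p' = p + 1/8·F = (-4.5156,-2.0781)

Fx=-4.1250 Fy=15.3750 x'=-4.5156 y'=-2.0781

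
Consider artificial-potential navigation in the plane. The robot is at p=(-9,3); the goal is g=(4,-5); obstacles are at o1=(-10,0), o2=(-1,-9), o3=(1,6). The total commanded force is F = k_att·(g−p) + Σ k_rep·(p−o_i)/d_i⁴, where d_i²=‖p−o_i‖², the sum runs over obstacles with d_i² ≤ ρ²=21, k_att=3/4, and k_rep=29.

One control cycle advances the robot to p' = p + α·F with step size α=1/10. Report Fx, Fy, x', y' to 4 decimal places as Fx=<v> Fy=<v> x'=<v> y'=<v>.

F_att = 3/4·(g−p) = 3/4·(13,-8) = (9.7500,-6.0000)
o1: d²=10 ≤ ρ²=21; F_rep = 29·(1,3)/10² = (0.2900,0.8700)
o2: d²=208 > ρ²=21 → inactive
o3: d²=109 > ρ²=21 → inactive
F = F_att + ΣF_rep = (10.0400,-5.1300)
p' = p + 1/10·F = (-7.9960,2.4870)

Fx=10.0400 Fy=-5.1300 x'=-7.9960 y'=2.4870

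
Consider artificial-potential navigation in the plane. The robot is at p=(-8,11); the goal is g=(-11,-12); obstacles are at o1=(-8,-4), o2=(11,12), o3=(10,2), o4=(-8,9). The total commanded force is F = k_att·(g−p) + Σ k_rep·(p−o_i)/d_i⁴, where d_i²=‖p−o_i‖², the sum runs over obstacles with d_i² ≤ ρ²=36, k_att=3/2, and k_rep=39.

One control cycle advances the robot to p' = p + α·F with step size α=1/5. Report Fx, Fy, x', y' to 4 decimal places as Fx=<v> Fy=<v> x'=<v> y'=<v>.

F_att = 3/2·(g−p) = 3/2·(-3,-23) = (-4.5000,-34.5000)
o1: d²=225 > ρ²=36 → inactive
o2: d²=362 > ρ²=36 → inactive
o3: d²=405 > ρ²=36 → inactive
o4: d²=4 ≤ ρ²=36; F_rep = 39·(0,2)/4² = (0.0000,4.8750)
F = F_att + ΣF_rep = (-4.5000,-29.6250)
p' = p + 1/5·F = (-8.9000,5.0750)

Fx=-4.5000 Fy=-29.6250 x'=-8.9000 y'=5.0750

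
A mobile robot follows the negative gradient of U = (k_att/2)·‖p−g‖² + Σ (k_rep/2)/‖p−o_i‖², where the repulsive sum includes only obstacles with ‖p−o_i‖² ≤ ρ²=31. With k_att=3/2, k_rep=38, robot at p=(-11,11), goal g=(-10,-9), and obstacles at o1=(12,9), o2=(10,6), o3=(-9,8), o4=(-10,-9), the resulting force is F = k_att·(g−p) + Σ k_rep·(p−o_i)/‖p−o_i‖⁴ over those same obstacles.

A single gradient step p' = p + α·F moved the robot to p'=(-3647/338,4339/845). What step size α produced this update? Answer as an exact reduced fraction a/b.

F_att = 3/2·(g−p) = 3/2·(1,-20) = (1.5000,-30.0000)
o1: d²=533 > ρ²=31 → inactive
o2: d²=466 > ρ²=31 → inactive
o3: d²=13 ≤ ρ²=31; F_rep = 38·(-2,3)/13² = (-0.4497,0.6746)
o4: d²=401 > ρ²=31 → inactive
F = F_att + ΣF_rep = (1.0503,-29.3254)
Δp = p'−p = (0.2101,-5.8651); α = Δx/Fx = (71/338) / (355/338) = 1/5
check: Δy/Fy = (-4956/845) / (-4956/169) = 1/5 ✓

α = 1/5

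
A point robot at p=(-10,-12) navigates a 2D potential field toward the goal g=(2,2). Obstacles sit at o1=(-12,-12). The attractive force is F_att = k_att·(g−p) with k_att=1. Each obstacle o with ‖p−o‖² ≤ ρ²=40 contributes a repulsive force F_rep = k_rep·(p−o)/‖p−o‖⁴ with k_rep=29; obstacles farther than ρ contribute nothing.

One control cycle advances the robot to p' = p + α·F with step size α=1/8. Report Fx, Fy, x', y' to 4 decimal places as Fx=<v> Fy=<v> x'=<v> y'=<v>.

Fx=15.6250 Fy=14.0000 x'=-8.0469 y'=-10.2500

F_att = 1·(g−p) = 1·(12,14) = (12.0000,14.0000)
o1: d²=4 ≤ ρ²=40; F_rep = 29·(2,0)/4² = (3.6250,0.0000)
F = F_att + ΣF_rep = (15.6250,14.0000)
p' = p + 1/8·F = (-8.0469,-10.2500)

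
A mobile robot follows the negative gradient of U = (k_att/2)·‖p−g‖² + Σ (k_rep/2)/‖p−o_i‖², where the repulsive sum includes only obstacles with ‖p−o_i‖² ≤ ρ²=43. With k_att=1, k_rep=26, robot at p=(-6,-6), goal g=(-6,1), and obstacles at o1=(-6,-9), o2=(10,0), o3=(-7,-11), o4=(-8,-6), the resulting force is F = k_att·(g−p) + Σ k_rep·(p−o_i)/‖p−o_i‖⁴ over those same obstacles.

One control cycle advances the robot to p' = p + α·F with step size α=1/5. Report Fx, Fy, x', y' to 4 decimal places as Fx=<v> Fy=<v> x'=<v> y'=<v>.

Fx=3.2885 Fy=8.1553 x'=-5.3423 y'=-4.3689

F_att = 1·(g−p) = 1·(0,7) = (0.0000,7.0000)
o1: d²=9 ≤ ρ²=43; F_rep = 26·(0,3)/9² = (0.0000,0.9630)
o2: d²=292 > ρ²=43 → inactive
o3: d²=26 ≤ ρ²=43; F_rep = 26·(1,5)/26² = (0.0385,0.1923)
o4: d²=4 ≤ ρ²=43; F_rep = 26·(2,0)/4² = (3.2500,0.0000)
F = F_att + ΣF_rep = (3.2885,8.1553)
p' = p + 1/5·F = (-5.3423,-4.3689)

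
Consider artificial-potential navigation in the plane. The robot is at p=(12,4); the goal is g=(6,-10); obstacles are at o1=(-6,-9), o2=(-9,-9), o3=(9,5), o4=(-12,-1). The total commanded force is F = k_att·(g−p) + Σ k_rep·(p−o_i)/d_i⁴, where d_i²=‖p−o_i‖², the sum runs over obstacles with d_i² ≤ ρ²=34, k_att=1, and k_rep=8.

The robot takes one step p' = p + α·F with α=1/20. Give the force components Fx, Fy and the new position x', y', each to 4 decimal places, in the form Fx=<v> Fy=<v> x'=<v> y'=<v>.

Fx=-5.7600 Fy=-14.0800 x'=11.7120 y'=3.2960

F_att = 1·(g−p) = 1·(-6,-14) = (-6.0000,-14.0000)
o1: d²=493 > ρ²=34 → inactive
o2: d²=610 > ρ²=34 → inactive
o3: d²=10 ≤ ρ²=34; F_rep = 8·(3,-1)/10² = (0.2400,-0.0800)
o4: d²=601 > ρ²=34 → inactive
F = F_att + ΣF_rep = (-5.7600,-14.0800)
p' = p + 1/20·F = (11.7120,3.2960)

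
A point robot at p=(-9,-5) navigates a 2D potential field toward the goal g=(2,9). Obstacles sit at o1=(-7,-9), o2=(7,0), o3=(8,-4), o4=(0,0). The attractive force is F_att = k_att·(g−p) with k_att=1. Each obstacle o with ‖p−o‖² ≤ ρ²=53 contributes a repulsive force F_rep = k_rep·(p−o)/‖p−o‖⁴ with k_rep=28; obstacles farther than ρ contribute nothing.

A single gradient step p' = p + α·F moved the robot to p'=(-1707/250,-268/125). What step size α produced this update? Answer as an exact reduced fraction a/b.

α = 1/5

F_att = 1·(g−p) = 1·(11,14) = (11.0000,14.0000)
o1: d²=20 ≤ ρ²=53; F_rep = 28·(-2,4)/20² = (-0.1400,0.2800)
o2: d²=281 > ρ²=53 → inactive
o3: d²=290 > ρ²=53 → inactive
o4: d²=106 > ρ²=53 → inactive
F = F_att + ΣF_rep = (10.8600,14.2800)
Δp = p'−p = (2.1720,2.8560); α = Δx/Fx = (543/250) / (543/50) = 1/5
check: Δy/Fy = (357/125) / (357/25) = 1/5 ✓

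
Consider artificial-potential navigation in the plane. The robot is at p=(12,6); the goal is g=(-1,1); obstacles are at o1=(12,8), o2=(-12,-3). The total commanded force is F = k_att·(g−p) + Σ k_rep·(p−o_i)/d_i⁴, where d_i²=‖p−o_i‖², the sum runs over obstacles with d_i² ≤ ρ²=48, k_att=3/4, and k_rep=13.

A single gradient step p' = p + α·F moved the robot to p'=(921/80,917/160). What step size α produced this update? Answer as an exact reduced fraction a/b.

F_att = 3/4·(g−p) = 3/4·(-13,-5) = (-9.7500,-3.7500)
o1: d²=4 ≤ ρ²=48; F_rep = 13·(0,-2)/4² = (0.0000,-1.6250)
o2: d²=657 > ρ²=48 → inactive
F = F_att + ΣF_rep = (-9.7500,-5.3750)
Δp = p'−p = (-0.4875,-0.2687); α = Δx/Fx = (-39/80) / (-39/4) = 1/20
check: Δy/Fy = (-43/160) / (-43/8) = 1/20 ✓

α = 1/20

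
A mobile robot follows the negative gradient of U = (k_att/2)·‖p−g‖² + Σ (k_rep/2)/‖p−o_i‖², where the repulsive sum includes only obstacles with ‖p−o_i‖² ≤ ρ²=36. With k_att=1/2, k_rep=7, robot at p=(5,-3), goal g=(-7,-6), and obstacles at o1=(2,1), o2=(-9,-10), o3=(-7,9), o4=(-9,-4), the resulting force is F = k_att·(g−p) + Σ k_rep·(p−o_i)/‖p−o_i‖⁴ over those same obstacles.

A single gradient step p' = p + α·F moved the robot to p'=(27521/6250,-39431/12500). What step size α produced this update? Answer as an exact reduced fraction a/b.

F_att = 1/2·(g−p) = 1/2·(-12,-3) = (-6.0000,-1.5000)
o1: d²=25 ≤ ρ²=36; F_rep = 7·(3,-4)/25² = (0.0336,-0.0448)
o2: d²=245 > ρ²=36 → inactive
o3: d²=288 > ρ²=36 → inactive
o4: d²=197 > ρ²=36 → inactive
F = F_att + ΣF_rep = (-5.9664,-1.5448)
Δp = p'−p = (-0.5966,-0.1545); α = Δx/Fx = (-3729/6250) / (-3729/625) = 1/10
check: Δy/Fy = (-1931/12500) / (-1931/1250) = 1/10 ✓

α = 1/10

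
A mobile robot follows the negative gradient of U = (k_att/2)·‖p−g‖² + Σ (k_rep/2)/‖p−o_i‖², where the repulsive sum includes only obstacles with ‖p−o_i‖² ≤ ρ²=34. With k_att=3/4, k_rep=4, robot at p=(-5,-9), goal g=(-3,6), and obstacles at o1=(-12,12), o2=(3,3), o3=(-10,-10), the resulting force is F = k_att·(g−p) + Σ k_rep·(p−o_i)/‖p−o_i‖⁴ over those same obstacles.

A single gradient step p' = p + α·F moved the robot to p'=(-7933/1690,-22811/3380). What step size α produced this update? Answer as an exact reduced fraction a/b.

F_att = 3/4·(g−p) = 3/4·(2,15) = (1.5000,11.2500)
o1: d²=490 > ρ²=34 → inactive
o2: d²=208 > ρ²=34 → inactive
o3: d²=26 ≤ ρ²=34; F_rep = 4·(5,1)/26² = (0.0296,0.0059)
F = F_att + ΣF_rep = (1.5296,11.2559)
Δp = p'−p = (0.3059,2.2512); α = Δx/Fx = (517/1690) / (517/338) = 1/5
check: Δy/Fy = (7609/3380) / (7609/676) = 1/5 ✓

α = 1/5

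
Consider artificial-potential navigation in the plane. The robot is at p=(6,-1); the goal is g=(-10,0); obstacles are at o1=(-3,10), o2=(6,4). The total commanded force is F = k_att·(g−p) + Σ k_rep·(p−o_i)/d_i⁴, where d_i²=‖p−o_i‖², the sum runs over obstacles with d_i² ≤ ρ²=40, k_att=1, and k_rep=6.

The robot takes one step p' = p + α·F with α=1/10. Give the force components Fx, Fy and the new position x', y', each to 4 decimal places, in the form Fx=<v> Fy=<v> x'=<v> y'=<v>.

F_att = 1·(g−p) = 1·(-16,1) = (-16.0000,1.0000)
o1: d²=202 > ρ²=40 → inactive
o2: d²=25 ≤ ρ²=40; F_rep = 6·(0,-5)/25² = (0.0000,-0.0480)
F = F_att + ΣF_rep = (-16.0000,0.9520)
p' = p + 1/10·F = (4.4000,-0.9048)

Fx=-16.0000 Fy=0.9520 x'=4.4000 y'=-0.9048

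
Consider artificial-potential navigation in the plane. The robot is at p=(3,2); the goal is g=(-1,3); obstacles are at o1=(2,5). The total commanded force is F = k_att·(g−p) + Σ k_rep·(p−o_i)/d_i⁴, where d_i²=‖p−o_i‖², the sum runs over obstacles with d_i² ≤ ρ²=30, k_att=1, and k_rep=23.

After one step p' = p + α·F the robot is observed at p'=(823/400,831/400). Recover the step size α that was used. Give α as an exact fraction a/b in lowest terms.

α = 1/4

F_att = 1·(g−p) = 1·(-4,1) = (-4.0000,1.0000)
o1: d²=10 ≤ ρ²=30; F_rep = 23·(1,-3)/10² = (0.2300,-0.6900)
F = F_att + ΣF_rep = (-3.7700,0.3100)
Δp = p'−p = (-0.9425,0.0775); α = Δx/Fx = (-377/400) / (-377/100) = 1/4
check: Δy/Fy = (31/400) / (31/100) = 1/4 ✓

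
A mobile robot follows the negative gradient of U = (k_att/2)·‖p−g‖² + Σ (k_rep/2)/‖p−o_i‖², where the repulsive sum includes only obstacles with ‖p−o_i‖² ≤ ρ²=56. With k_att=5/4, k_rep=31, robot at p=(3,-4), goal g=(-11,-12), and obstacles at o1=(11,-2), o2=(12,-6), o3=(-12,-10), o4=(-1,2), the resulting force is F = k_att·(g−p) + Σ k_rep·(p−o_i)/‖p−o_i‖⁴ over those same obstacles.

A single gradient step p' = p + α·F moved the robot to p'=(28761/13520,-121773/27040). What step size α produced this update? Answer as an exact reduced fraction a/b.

α = 1/20

F_att = 5/4·(g−p) = 5/4·(-14,-8) = (-17.5000,-10.0000)
o1: d²=68 > ρ²=56 → inactive
o2: d²=85 > ρ²=56 → inactive
o3: d²=261 > ρ²=56 → inactive
o4: d²=52 ≤ ρ²=56; F_rep = 31·(4,-6)/52² = (0.0459,-0.0688)
F = F_att + ΣF_rep = (-17.4541,-10.0688)
Δp = p'−p = (-0.8727,-0.5034); α = Δx/Fx = (-11799/13520) / (-11799/676) = 1/20
check: Δy/Fy = (-13613/27040) / (-13613/1352) = 1/20 ✓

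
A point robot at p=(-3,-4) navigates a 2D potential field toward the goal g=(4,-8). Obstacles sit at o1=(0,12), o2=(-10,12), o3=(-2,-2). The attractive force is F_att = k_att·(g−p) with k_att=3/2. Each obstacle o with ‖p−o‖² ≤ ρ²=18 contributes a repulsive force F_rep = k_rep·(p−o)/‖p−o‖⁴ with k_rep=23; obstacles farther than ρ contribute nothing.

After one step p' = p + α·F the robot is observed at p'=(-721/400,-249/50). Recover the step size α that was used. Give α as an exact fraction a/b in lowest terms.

α = 1/8

F_att = 3/2·(g−p) = 3/2·(7,-4) = (10.5000,-6.0000)
o1: d²=265 > ρ²=18 → inactive
o2: d²=305 > ρ²=18 → inactive
o3: d²=5 ≤ ρ²=18; F_rep = 23·(-1,-2)/5² = (-0.9200,-1.8400)
F = F_att + ΣF_rep = (9.5800,-7.8400)
Δp = p'−p = (1.1975,-0.9800); α = Δx/Fx = (479/400) / (479/50) = 1/8
check: Δy/Fy = (-49/50) / (-196/25) = 1/8 ✓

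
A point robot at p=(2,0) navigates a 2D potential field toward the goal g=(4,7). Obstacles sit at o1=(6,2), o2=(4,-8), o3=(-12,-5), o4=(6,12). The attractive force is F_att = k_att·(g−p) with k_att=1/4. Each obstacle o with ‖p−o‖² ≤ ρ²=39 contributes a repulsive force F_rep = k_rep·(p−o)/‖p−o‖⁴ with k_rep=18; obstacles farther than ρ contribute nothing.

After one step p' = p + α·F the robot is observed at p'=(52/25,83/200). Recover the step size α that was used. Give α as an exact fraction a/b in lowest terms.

F_att = 1/4·(g−p) = 1/4·(2,7) = (0.5000,1.7500)
o1: d²=20 ≤ ρ²=39; F_rep = 18·(-4,-2)/20² = (-0.1800,-0.0900)
o2: d²=68 > ρ²=39 → inactive
o3: d²=221 > ρ²=39 → inactive
o4: d²=160 > ρ²=39 → inactive
F = F_att + ΣF_rep = (0.3200,1.6600)
Δp = p'−p = (0.0800,0.4150); α = Δx/Fx = (2/25) / (8/25) = 1/4
check: Δy/Fy = (83/200) / (83/50) = 1/4 ✓

α = 1/4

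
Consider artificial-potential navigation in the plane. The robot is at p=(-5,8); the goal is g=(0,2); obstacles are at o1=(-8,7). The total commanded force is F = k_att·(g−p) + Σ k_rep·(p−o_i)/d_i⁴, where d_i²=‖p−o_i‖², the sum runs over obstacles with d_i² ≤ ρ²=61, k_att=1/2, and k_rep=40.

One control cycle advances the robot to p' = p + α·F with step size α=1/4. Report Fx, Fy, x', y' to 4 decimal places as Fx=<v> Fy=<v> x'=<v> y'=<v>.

F_att = 1/2·(g−p) = 1/2·(5,-6) = (2.5000,-3.0000)
o1: d²=10 ≤ ρ²=61; F_rep = 40·(3,1)/10² = (1.2000,0.4000)
F = F_att + ΣF_rep = (3.7000,-2.6000)
p' = p + 1/4·F = (-4.0750,7.3500)

Fx=3.7000 Fy=-2.6000 x'=-4.0750 y'=7.3500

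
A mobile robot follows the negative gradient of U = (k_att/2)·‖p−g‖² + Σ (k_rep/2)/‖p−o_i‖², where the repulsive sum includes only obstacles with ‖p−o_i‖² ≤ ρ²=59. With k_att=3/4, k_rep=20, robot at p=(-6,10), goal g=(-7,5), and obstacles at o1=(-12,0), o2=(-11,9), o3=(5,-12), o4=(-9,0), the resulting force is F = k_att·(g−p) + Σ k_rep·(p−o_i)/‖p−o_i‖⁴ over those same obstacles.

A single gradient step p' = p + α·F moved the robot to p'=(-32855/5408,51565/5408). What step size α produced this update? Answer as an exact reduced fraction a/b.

α = 1/8

F_att = 3/4·(g−p) = 3/4·(-1,-5) = (-0.7500,-3.7500)
o1: d²=136 > ρ²=59 → inactive
o2: d²=26 ≤ ρ²=59; F_rep = 20·(5,1)/26² = (0.1479,0.0296)
o3: d²=605 > ρ²=59 → inactive
o4: d²=109 > ρ²=59 → inactive
F = F_att + ΣF_rep = (-0.6021,-3.7204)
Δp = p'−p = (-0.0753,-0.4651); α = Δx/Fx = (-407/5408) / (-407/676) = 1/8
check: Δy/Fy = (-2515/5408) / (-2515/676) = 1/8 ✓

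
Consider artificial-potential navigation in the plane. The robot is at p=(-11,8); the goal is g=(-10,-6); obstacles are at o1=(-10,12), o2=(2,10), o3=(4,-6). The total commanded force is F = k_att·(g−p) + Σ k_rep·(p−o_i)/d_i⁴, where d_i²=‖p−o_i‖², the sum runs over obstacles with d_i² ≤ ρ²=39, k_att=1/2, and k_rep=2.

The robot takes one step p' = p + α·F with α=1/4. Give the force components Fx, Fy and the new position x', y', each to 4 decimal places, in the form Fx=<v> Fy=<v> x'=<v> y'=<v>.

F_att = 1/2·(g−p) = 1/2·(1,-14) = (0.5000,-7.0000)
o1: d²=17 ≤ ρ²=39; F_rep = 2·(-1,-4)/17² = (-0.0069,-0.0277)
o2: d²=173 > ρ²=39 → inactive
o3: d²=421 > ρ²=39 → inactive
F = F_att + ΣF_rep = (0.4931,-7.0277)
p' = p + 1/4·F = (-10.8767,6.2431)

Fx=0.4931 Fy=-7.0277 x'=-10.8767 y'=6.2431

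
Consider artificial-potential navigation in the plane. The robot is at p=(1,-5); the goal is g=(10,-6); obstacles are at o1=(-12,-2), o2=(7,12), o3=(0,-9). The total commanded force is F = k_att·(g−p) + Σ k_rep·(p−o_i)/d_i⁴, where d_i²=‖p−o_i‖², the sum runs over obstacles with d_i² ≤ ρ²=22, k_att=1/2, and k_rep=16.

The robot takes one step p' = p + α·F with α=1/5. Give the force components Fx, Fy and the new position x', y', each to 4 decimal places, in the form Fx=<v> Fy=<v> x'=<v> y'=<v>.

F_att = 1/2·(g−p) = 1/2·(9,-1) = (4.5000,-0.5000)
o1: d²=178 > ρ²=22 → inactive
o2: d²=325 > ρ²=22 → inactive
o3: d²=17 ≤ ρ²=22; F_rep = 16·(1,4)/17² = (0.0554,0.2215)
F = F_att + ΣF_rep = (4.5554,-0.2785)
p' = p + 1/5·F = (1.9111,-5.0557)

Fx=4.5554 Fy=-0.2785 x'=1.9111 y'=-5.0557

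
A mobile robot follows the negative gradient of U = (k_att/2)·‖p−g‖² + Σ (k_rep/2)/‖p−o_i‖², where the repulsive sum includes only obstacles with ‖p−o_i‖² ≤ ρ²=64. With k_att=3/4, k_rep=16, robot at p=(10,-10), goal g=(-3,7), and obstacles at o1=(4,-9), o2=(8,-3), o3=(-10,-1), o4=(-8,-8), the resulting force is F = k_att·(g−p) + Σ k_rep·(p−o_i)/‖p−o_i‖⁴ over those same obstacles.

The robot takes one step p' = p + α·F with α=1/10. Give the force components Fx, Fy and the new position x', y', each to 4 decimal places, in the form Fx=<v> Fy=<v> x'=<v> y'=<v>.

Fx=-9.6685 Fy=12.6984 x'=9.0332 y'=-8.7302

F_att = 3/4·(g−p) = 3/4·(-13,17) = (-9.7500,12.7500)
o1: d²=37 ≤ ρ²=64; F_rep = 16·(6,-1)/37² = (0.0701,-0.0117)
o2: d²=53 ≤ ρ²=64; F_rep = 16·(2,-7)/53² = (0.0114,-0.0399)
o3: d²=481 > ρ²=64 → inactive
o4: d²=328 > ρ²=64 → inactive
F = F_att + ΣF_rep = (-9.6685,12.6984)
p' = p + 1/10·F = (9.0332,-8.7302)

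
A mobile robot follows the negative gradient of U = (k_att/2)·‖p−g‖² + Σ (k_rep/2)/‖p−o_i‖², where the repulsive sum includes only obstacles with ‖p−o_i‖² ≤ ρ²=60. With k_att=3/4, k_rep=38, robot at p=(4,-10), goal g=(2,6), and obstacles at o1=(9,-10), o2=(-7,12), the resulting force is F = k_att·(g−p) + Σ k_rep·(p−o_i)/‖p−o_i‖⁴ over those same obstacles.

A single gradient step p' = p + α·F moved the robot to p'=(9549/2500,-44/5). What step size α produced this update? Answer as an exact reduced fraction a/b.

α = 1/10

F_att = 3/4·(g−p) = 3/4·(-2,16) = (-1.5000,12.0000)
o1: d²=25 ≤ ρ²=60; F_rep = 38·(-5,0)/25² = (-0.3040,0.0000)
o2: d²=605 > ρ²=60 → inactive
F = F_att + ΣF_rep = (-1.8040,12.0000)
Δp = p'−p = (-0.1804,1.2000); α = Δx/Fx = (-451/2500) / (-451/250) = 1/10
check: Δy/Fy = (6/5) / (12) = 1/10 ✓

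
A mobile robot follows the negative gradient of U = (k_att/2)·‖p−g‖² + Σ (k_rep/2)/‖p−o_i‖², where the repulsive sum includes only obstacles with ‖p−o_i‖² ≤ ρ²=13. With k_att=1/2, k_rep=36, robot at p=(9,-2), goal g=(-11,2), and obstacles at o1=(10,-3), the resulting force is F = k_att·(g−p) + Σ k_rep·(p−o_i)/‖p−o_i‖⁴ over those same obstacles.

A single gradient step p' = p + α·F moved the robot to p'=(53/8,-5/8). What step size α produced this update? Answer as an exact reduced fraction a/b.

F_att = 1/2·(g−p) = 1/2·(-20,4) = (-10.0000,2.0000)
o1: d²=2 ≤ ρ²=13; F_rep = 36·(-1,1)/2² = (-9.0000,9.0000)
F = F_att + ΣF_rep = (-19.0000,11.0000)
Δp = p'−p = (-2.3750,1.3750); α = Δx/Fx = (-19/8) / (-19) = 1/8
check: Δy/Fy = (11/8) / (11) = 1/8 ✓

α = 1/8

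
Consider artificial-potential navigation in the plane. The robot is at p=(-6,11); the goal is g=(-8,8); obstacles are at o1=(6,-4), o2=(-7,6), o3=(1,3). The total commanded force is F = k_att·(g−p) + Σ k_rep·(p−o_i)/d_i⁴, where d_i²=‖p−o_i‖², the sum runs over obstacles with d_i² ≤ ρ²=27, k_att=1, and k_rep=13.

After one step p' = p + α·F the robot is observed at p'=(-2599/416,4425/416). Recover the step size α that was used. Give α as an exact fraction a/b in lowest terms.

α = 1/8

F_att = 1·(g−p) = 1·(-2,-3) = (-2.0000,-3.0000)
o1: d²=369 > ρ²=27 → inactive
o2: d²=26 ≤ ρ²=27; F_rep = 13·(1,5)/26² = (0.0192,0.0962)
o3: d²=113 > ρ²=27 → inactive
F = F_att + ΣF_rep = (-1.9808,-2.9038)
Δp = p'−p = (-0.2476,-0.3630); α = Δx/Fx = (-103/416) / (-103/52) = 1/8
check: Δy/Fy = (-151/416) / (-151/52) = 1/8 ✓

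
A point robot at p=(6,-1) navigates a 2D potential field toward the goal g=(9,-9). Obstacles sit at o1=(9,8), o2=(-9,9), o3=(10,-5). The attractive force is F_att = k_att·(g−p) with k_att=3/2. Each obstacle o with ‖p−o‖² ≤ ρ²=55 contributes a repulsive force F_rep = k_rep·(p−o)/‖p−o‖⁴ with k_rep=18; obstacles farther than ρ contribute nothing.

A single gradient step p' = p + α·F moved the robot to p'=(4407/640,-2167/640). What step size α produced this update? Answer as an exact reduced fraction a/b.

F_att = 3/2·(g−p) = 3/2·(3,-8) = (4.5000,-12.0000)
o1: d²=90 > ρ²=55 → inactive
o2: d²=325 > ρ²=55 → inactive
o3: d²=32 ≤ ρ²=55; F_rep = 18·(-4,4)/32² = (-0.0703,0.0703)
F = F_att + ΣF_rep = (4.4297,-11.9297)
Δp = p'−p = (0.8859,-2.3859); α = Δx/Fx = (567/640) / (567/128) = 1/5
check: Δy/Fy = (-1527/640) / (-1527/128) = 1/5 ✓

α = 1/5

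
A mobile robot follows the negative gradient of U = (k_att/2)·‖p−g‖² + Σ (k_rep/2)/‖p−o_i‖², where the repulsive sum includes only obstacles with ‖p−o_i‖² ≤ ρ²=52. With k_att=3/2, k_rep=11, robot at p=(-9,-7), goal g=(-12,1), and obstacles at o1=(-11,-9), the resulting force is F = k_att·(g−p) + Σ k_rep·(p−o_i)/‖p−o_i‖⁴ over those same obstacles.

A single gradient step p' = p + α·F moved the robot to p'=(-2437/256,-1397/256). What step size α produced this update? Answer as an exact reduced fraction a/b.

F_att = 3/2·(g−p) = 3/2·(-3,8) = (-4.5000,12.0000)
o1: d²=8 ≤ ρ²=52; F_rep = 11·(2,2)/8² = (0.3438,0.3438)
F = F_att + ΣF_rep = (-4.1562,12.3438)
Δp = p'−p = (-0.5195,1.5430); α = Δx/Fx = (-133/256) / (-133/32) = 1/8
check: Δy/Fy = (395/256) / (395/32) = 1/8 ✓

α = 1/8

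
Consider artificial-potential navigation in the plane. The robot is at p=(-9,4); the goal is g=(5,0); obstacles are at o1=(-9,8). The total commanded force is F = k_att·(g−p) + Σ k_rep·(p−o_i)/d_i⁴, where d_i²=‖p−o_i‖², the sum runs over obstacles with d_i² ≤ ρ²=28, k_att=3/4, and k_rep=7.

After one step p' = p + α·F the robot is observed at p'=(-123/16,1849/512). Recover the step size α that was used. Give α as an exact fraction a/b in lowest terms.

α = 1/8

F_att = 3/4·(g−p) = 3/4·(14,-4) = (10.5000,-3.0000)
o1: d²=16 ≤ ρ²=28; F_rep = 7·(0,-4)/16² = (0.0000,-0.1094)
F = F_att + ΣF_rep = (10.5000,-3.1094)
Δp = p'−p = (1.3125,-0.3887); α = Δx/Fx = (21/16) / (21/2) = 1/8
check: Δy/Fy = (-199/512) / (-199/64) = 1/8 ✓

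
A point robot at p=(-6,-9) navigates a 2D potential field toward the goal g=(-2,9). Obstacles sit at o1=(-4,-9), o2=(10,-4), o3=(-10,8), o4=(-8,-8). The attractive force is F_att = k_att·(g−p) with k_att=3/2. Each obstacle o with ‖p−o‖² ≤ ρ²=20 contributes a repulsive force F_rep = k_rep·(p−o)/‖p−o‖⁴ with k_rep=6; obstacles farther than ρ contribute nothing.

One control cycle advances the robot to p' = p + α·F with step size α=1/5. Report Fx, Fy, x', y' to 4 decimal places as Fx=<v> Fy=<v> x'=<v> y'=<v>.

F_att = 3/2·(g−p) = 3/2·(4,18) = (6.0000,27.0000)
o1: d²=4 ≤ ρ²=20; F_rep = 6·(-2,0)/4² = (-0.7500,0.0000)
o2: d²=281 > ρ²=20 → inactive
o3: d²=305 > ρ²=20 → inactive
o4: d²=5 ≤ ρ²=20; F_rep = 6·(2,-1)/5² = (0.4800,-0.2400)
F = F_att + ΣF_rep = (5.7300,26.7600)
p' = p + 1/5·F = (-4.8540,-3.6480)

Fx=5.7300 Fy=26.7600 x'=-4.8540 y'=-3.6480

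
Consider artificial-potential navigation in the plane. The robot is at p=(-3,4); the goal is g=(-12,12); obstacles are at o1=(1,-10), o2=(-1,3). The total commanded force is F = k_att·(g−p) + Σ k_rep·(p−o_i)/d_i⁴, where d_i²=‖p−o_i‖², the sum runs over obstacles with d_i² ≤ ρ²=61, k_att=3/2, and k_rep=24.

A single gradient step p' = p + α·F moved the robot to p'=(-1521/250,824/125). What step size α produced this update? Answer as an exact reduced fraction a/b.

α = 1/5

F_att = 3/2·(g−p) = 3/2·(-9,8) = (-13.5000,12.0000)
o1: d²=212 > ρ²=61 → inactive
o2: d²=5 ≤ ρ²=61; F_rep = 24·(-2,1)/5² = (-1.9200,0.9600)
F = F_att + ΣF_rep = (-15.4200,12.9600)
Δp = p'−p = (-3.0840,2.5920); α = Δx/Fx = (-771/250) / (-771/50) = 1/5
check: Δy/Fy = (324/125) / (324/25) = 1/5 ✓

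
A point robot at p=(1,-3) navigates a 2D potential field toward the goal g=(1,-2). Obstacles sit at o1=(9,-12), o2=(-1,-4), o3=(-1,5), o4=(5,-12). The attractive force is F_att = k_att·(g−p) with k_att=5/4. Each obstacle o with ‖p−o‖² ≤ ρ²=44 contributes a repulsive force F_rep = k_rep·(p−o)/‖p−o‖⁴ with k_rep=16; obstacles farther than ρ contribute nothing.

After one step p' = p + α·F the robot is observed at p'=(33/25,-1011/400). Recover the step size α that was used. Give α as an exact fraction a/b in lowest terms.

F_att = 5/4·(g−p) = 5/4·(0,1) = (0.0000,1.2500)
o1: d²=145 > ρ²=44 → inactive
o2: d²=5 ≤ ρ²=44; F_rep = 16·(2,1)/5² = (1.2800,0.6400)
o3: d²=68 > ρ²=44 → inactive
o4: d²=97 > ρ²=44 → inactive
F = F_att + ΣF_rep = (1.2800,1.8900)
Δp = p'−p = (0.3200,0.4725); α = Δx/Fx = (8/25) / (32/25) = 1/4
check: Δy/Fy = (189/400) / (189/100) = 1/4 ✓

α = 1/4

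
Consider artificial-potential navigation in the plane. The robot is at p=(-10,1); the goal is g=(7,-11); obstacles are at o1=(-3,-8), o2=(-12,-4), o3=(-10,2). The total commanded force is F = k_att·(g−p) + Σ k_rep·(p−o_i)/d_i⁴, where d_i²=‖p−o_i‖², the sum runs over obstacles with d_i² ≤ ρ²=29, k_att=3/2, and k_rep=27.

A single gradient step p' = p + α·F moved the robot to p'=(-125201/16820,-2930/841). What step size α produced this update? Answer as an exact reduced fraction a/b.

F_att = 3/2·(g−p) = 3/2·(17,-12) = (25.5000,-18.0000)
o1: d²=130 > ρ²=29 → inactive
o2: d²=29 ≤ ρ²=29; F_rep = 27·(2,5)/29² = (0.0642,0.1605)
o3: d²=1 ≤ ρ²=29; F_rep = 27·(0,-1)/1² = (0.0000,-27.0000)
F = F_att + ΣF_rep = (25.5642,-44.8395)
Δp = p'−p = (2.5564,-4.4839); α = Δx/Fx = (42999/16820) / (42999/1682) = 1/10
check: Δy/Fy = (-3771/841) / (-37710/841) = 1/10 ✓

α = 1/10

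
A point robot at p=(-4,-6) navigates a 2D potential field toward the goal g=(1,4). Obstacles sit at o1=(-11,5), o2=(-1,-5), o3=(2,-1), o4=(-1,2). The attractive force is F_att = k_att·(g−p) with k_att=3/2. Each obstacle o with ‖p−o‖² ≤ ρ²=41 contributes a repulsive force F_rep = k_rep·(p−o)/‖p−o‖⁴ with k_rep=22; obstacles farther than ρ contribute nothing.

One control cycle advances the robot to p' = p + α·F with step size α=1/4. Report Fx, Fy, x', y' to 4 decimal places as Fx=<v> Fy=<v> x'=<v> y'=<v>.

Fx=6.8400 Fy=14.7800 x'=-2.2900 y'=-2.3050

F_att = 3/2·(g−p) = 3/2·(5,10) = (7.5000,15.0000)
o1: d²=170 > ρ²=41 → inactive
o2: d²=10 ≤ ρ²=41; F_rep = 22·(-3,-1)/10² = (-0.6600,-0.2200)
o3: d²=61 > ρ²=41 → inactive
o4: d²=73 > ρ²=41 → inactive
F = F_att + ΣF_rep = (6.8400,14.7800)
p' = p + 1/4·F = (-2.2900,-2.3050)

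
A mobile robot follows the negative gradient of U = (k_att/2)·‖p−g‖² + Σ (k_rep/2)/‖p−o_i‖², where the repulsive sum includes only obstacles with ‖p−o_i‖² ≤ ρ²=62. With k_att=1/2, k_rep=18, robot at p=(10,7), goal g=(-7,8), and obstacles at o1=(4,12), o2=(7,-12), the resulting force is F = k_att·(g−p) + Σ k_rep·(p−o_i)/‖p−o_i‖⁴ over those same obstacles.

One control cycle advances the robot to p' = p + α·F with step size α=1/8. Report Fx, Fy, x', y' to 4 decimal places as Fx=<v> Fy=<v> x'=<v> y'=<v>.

Fx=-8.4710 Fy=0.4758 x'=8.9411 y'=7.0595

F_att = 1/2·(g−p) = 1/2·(-17,1) = (-8.5000,0.5000)
o1: d²=61 ≤ ρ²=62; F_rep = 18·(6,-5)/61² = (0.0290,-0.0242)
o2: d²=370 > ρ²=62 → inactive
F = F_att + ΣF_rep = (-8.4710,0.4758)
p' = p + 1/8·F = (8.9411,7.0595)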